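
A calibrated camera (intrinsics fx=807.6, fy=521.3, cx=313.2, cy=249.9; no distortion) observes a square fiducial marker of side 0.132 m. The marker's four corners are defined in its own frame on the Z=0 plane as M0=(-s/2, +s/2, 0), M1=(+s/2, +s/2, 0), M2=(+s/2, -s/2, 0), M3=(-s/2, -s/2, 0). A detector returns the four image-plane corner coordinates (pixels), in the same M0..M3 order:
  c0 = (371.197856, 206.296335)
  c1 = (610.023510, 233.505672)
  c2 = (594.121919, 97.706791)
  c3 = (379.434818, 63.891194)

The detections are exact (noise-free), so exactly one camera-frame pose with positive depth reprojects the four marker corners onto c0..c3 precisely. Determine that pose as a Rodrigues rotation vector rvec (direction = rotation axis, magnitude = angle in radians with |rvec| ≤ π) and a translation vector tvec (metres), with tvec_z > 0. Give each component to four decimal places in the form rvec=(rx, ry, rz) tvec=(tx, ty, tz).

rvec=(-0.3483, -0.2582, 0.1067) tvec=(0.0955, -0.0847, 0.4297)

Intrinsics K: fx=807.6, fy=521.3, cx=313.2, cy=249.9
Marker side s = 0.132 m; corners in marker frame (Z=0):
  M0 = (-0.0660, +0.0660, 0)
  M1 = (+0.0660, +0.0660, 0)
  M2 = (+0.0660, -0.0660, 0)
  M3 = (-0.0660, -0.0660, 0)
Detected image corners:
  c0 = (371.197856, 206.296335) px
  c1 = (610.023510, 233.505672) px
  c2 = (594.121919, 97.706791) px
  c3 = (379.434818, 63.891194) px
Planar DLT: solve 8×8 A·h = b for H (H[2,2]=1):
  H  [+1976.18163 -366.27367 +492.62234]
  H  [+313.49311 +930.29479 +147.14871]
  H  [+0.53868 -0.81555 +1.00000]
B = K⁻¹H; ‖b₁‖=2.327420, ‖b₂‖=2.327420; λ = 2/(‖b₁‖+‖b₂‖) = 0.429660, sign → tz>0 ⇒ λ=+0.429660
r₁ = λ·B[:,0] = (+0.96161,+0.14743,+0.23145); r₂ = λ·B[:,1] = (-0.05897,+0.93474,-0.35041)
r₃ = r₁×r₂ = (-0.26801,+0.32331,+0.90755); SVD([r₁ r₂ r₃]) → R = UVᵀ:
  R  [+0.96161 -0.05897 -0.26801]
  R  [+0.14743 +0.93474 +0.32331]
  R  [+0.23145 -0.35041 +0.90755]
t = (+0.09546, -0.08469, +0.42966) m
tr R = 2.803895; θ = arccos((tr R − 1)/2) = 0.446538 rad = 25.585°
axis k = ((R−Rᵀ)₃₂, (R−Rᵀ)₁₃, (R−Rᵀ)₂₁) / (2 sinθ) = (-0.780050, -0.578284, +0.238976)
rvec = θ·k = (-0.348322, -0.258226, +0.106712)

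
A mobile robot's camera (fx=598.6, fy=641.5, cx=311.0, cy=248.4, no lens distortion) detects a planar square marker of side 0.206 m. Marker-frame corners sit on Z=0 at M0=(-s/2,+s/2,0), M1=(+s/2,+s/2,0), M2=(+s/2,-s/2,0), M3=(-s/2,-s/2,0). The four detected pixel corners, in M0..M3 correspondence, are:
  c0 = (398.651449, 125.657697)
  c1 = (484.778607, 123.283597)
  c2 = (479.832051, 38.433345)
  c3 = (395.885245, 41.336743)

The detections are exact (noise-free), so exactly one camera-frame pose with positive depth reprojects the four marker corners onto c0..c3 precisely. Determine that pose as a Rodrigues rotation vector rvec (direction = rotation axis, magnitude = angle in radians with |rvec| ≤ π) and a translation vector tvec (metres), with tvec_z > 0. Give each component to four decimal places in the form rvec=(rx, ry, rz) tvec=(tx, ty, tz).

Intrinsics K: fx=598.6, fy=641.5, cx=311.0, cy=248.4
Marker side s = 0.206 m; corners in marker frame (Z=0):
  M0 = (-0.1030, +0.1030, 0)
  M1 = (+0.1030, +0.1030, 0)
  M2 = (+0.1030, -0.1030, 0)
  M3 = (-0.1030, -0.1030, 0)
Detected image corners:
  c0 = (398.651449, 125.657697) px
  c1 = (484.778607, 123.283597) px
  c2 = (479.832051, 38.433345) px
  c3 = (395.885245, 41.336743) px
Planar DLT: solve 8×8 A·h = b for H (H[2,2]=1):
  H  [+397.68838 -35.35466 +439.61260]
  H  [-15.63710 +400.50432 +81.64706]
  H  [-0.03421 -0.12291 +1.00000]
B = K⁻¹H; ‖b₁‖=0.683086, ‖b₂‖=0.683086; λ = 2/(‖b₁‖+‖b₂‖) = 1.463944, sign → tz>0 ⇒ λ=+1.463944
r₁ = λ·B[:,0] = (+0.99861,-0.01629,-0.05008); r₂ = λ·B[:,1] = (+0.00702,+0.98365,-0.17994)
r₃ = r₁×r₂ = (+0.05220,+0.17934,+0.98240); SVD([r₁ r₂ r₃]) → R = UVᵀ:
  R  [+0.99861 +0.00702 +0.05220]
  R  [-0.01629 +0.98365 +0.17934]
  R  [-0.05008 -0.17994 +0.98240]
t = (+0.31454, -0.38054, +1.46394) m
tr R = 2.964666; θ = arccos((tr R − 1)/2) = 0.188250 rad = 10.786°
axis k = ((R−Rᵀ)₃₂, (R−Rᵀ)₁₃, (R−Rᵀ)₂₁) / (2 sinθ) = (-0.959919, +0.273267, -0.062294)
rvec = θ·k = (-0.180705, +0.051443, -0.011727)

rvec=(-0.1807, 0.0514, -0.0117) tvec=(0.3145, -0.3805, 1.4639)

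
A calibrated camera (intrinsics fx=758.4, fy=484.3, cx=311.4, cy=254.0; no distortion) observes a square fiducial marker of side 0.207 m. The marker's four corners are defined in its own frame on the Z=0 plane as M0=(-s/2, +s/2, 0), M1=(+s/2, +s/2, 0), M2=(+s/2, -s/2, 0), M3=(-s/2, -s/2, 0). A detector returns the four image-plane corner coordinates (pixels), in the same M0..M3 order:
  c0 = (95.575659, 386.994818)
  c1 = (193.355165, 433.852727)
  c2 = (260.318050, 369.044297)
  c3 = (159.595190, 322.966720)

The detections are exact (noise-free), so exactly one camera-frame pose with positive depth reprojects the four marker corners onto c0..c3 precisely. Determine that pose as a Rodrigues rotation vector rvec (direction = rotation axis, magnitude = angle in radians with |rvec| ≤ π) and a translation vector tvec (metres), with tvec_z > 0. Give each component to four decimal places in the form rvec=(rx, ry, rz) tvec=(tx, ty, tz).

Intrinsics K: fx=758.4, fy=484.3, cx=311.4, cy=254.0
Marker side s = 0.207 m; corners in marker frame (Z=0):
  M0 = (-0.1035, +0.1035, 0)
  M1 = (+0.1035, +0.1035, 0)
  M2 = (+0.1035, -0.1035, 0)
  M3 = (-0.1035, -0.1035, 0)
Detected image corners:
  c0 = (95.575659, 386.994818) px
  c1 = (193.355165, 433.852727) px
  c2 = (260.318050, 369.044297) px
  c3 = (159.595190, 322.966720) px
Planar DLT: solve 8×8 A·h = b for H (H[2,2]=1):
  H  [+459.98848 -303.73739 +176.40746]
  H  [+183.01917 +337.99401 +378.18729]
  H  [-0.10966 +0.07090 +1.00000]
B = K⁻¹H; ‖b₁‖=0.791289, ‖b₂‖=0.791289; λ = 2/(‖b₁‖+‖b₂‖) = 1.263761, sign → tz>0 ⇒ λ=+1.263761
r₁ = λ·B[:,0] = (+0.82341,+0.55027,-0.13859); r₂ = λ·B[:,1] = (-0.54292,+0.83499,+0.08960)
r₃ = r₁×r₂ = (+0.16503,+0.00146,+0.98629); SVD([r₁ r₂ r₃]) → R = UVᵀ:
  R  [+0.82341 -0.54292 +0.16503]
  R  [+0.55027 +0.83499 +0.00146]
  R  [-0.13859 +0.08960 +0.98629]
t = (-0.22495, +0.32406, +1.26376) m
tr R = 2.644683; θ = arccos((tr R − 1)/2) = 0.605282 rad = 34.680°
axis k = ((R−Rᵀ)₃₂, (R−Rᵀ)₁₃, (R−Rᵀ)₂₁) / (2 sinθ) = (+0.077452, +0.266799, +0.960635)
rvec = θ·k = (+0.046880, +0.161489, +0.581455)

rvec=(0.0469, 0.1615, 0.5815) tvec=(-0.2249, 0.3241, 1.2638)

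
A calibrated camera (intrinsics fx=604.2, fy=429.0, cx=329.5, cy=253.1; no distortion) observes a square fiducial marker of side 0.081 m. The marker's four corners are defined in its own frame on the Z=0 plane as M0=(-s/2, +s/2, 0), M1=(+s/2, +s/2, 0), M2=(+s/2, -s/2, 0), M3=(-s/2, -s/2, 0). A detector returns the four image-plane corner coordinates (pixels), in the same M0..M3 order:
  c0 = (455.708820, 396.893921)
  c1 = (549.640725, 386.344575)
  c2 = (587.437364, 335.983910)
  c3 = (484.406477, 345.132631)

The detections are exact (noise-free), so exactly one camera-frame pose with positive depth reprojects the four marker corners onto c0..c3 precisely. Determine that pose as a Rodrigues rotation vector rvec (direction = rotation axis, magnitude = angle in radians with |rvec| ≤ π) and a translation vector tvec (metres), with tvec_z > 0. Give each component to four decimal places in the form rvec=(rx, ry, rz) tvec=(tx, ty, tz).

rvec=(0.6450, -0.2745, 0.0317) tvec=(0.1381, 0.1169, 0.4389)

Intrinsics K: fx=604.2, fy=429.0, cx=329.5, cy=253.1
Marker side s = 0.081 m; corners in marker frame (Z=0):
  M0 = (-0.0405, +0.0405, 0)
  M1 = (+0.0405, +0.0405, 0)
  M2 = (+0.0405, -0.0405, 0)
  M3 = (-0.0405, -0.0405, 0)
Detected image corners:
  c0 = (455.708820, 396.893921) px
  c1 = (549.640725, 386.344575) px
  c2 = (587.437364, 335.983910) px
  c3 = (484.406477, 345.132631) px
Planar DLT: solve 8×8 A·h = b for H (H[2,2]=1):
  H  [+1523.08777 +285.28538 +519.58629]
  H  [+96.70382 +1121.60879 +367.35759]
  H  [+0.59758 +1.34239 +1.00000]
B = K⁻¹H; ‖b₁‖=2.278387, ‖b₂‖=2.278387; λ = 2/(‖b₁‖+‖b₂‖) = 0.438907, sign → tz>0 ⇒ λ=+0.438907
r₁ = λ·B[:,0] = (+0.96338,-0.05580,+0.26228); r₂ = λ·B[:,1] = (-0.11407,+0.79990,+0.58919)
r₃ = r₁×r₂ = (-0.24268,-0.59753,+0.76424); SVD([r₁ r₂ r₃]) → R = UVᵀ:
  R  [+0.96338 -0.11407 -0.24268]
  R  [-0.05580 +0.79990 -0.59753]
  R  [+0.26228 +0.58919 +0.76424]
t = (+0.13808, +0.11690, +0.43891) m
tr R = 2.527524; θ = arccos((tr R − 1)/2) = 0.701675 rad = 40.203°
axis k = ((R−Rᵀ)₃₂, (R−Rᵀ)₁₃, (R−Rᵀ)₂₁) / (2 sinθ) = (+0.919224, -0.391140, +0.045136)
rvec = θ·k = (+0.644996, -0.274453, +0.031671)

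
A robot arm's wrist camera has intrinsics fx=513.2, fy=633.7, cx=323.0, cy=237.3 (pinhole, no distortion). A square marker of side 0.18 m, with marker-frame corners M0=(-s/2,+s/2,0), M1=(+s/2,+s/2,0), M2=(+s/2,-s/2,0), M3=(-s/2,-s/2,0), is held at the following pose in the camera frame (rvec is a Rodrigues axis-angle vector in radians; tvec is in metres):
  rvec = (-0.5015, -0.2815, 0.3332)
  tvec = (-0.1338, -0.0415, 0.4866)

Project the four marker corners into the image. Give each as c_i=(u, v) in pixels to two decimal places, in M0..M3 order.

c0=(36.09, 235.55) c1=(240.16, 329.85) c2=(294.62, 142.82) c3=(130.32, 53.52)

Intrinsics K: fx=513.2, fy=633.7, cx=323.0, cy=237.3
Marker side s = 0.18 m; corners in marker frame (Z=0):
  M0 = (-0.0900, +0.0900, 0)
  M1 = (+0.0900, +0.0900, 0)
  M2 = (+0.0900, -0.0900, 0)
  M3 = (-0.0900, -0.0900, 0)
rvec = (-0.5015, -0.2815, 0.3332), |rvec| = θ = 0.66466 rad = 38.082°
Rodrigues: sinθ=0.61679, 1−cosθ=0.21287; R = I + sinθ·[k]× + (1−cosθ)·[k]×²:
    [+0.90832 -0.24118 -0.34175]
    [+0.37723 +0.82531 +0.42019]
    [+0.18071 -0.51058 +0.84063]
t = (-0.1338, -0.0415, 0.4866) m
M0: Pc = R·M0+t = (-0.23725, -0.00117, +0.42438); u = 513.2·(-0.23725)/0.42438 + 323.0 = 36.0922, v = 633.7·(-0.00117)/0.42438 + 237.3 = 235.5493
M1: Pc = R·M1+t = (-0.07376, +0.06673, +0.45691); u = 513.2·(-0.07376)/0.45691 + 323.0 = 240.1563, v = 633.7·(+0.06673)/0.45691 + 237.3 = 329.8475
M2: Pc = R·M2+t = (-0.03035, -0.08183, +0.54882); u = 513.2·(-0.03035)/0.54882 + 323.0 = 294.6240, v = 633.7·(-0.08183)/0.54882 + 237.3 = 142.8163
M3: Pc = R·M3+t = (-0.19384, -0.14973, +0.51629); u = 513.2·(-0.19384)/0.51629 + 323.0 = 130.3169, v = 633.7·(-0.14973)/0.51629 + 237.3 = 53.5207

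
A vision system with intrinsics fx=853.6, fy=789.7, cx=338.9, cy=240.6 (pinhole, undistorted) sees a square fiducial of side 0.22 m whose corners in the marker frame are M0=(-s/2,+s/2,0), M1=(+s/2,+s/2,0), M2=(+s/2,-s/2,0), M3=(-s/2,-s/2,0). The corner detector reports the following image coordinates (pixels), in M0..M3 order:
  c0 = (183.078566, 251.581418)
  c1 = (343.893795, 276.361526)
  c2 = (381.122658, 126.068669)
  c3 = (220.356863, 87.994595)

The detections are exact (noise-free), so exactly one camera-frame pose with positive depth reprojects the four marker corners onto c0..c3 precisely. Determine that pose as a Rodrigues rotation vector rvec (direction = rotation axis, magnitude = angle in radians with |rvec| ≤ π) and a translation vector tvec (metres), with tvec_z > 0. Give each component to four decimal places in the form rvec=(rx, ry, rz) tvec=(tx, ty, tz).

rvec=(0.1355, -0.4001, 0.2017) tvec=(-0.0682, -0.0738, 1.0838)

Intrinsics K: fx=853.6, fy=789.7, cx=338.9, cy=240.6
Marker side s = 0.22 m; corners in marker frame (Z=0):
  M0 = (-0.1100, +0.1100, 0)
  M1 = (+0.1100, +0.1100, 0)
  M2 = (+0.1100, -0.1100, 0)
  M3 = (-0.1100, -0.1100, 0)
Detected image corners:
  c0 = (183.078566, 251.581418) px
  c1 = (343.893795, 276.361526) px
  c2 = (381.122658, 126.068669) px
  c3 = (220.356863, 87.994595) px
Planar DLT: solve 8×8 A·h = b for H (H[2,2]=1):
  H  [+834.74923 -145.65566 +285.19745]
  H  [+210.87860 +727.70595 +186.86238]
  H  [+0.36823 +0.08392 +1.00000]
B = K⁻¹H; ‖b₁‖=0.922675, ‖b₂‖=0.922675; λ = 2/(‖b₁‖+‖b₂‖) = 1.083805, sign → tz>0 ⇒ λ=+1.083805
r₁ = λ·B[:,0] = (+0.90142,+0.16782,+0.39909); r₂ = λ·B[:,1] = (-0.22105,+0.97101,+0.09095)
r₃ = r₁×r₂ = (-0.37226,-0.17020,+0.91239); SVD([r₁ r₂ r₃]) → R = UVᵀ:
  R  [+0.90142 -0.22105 -0.37226]
  R  [+0.16782 +0.97101 -0.17020]
  R  [+0.39909 +0.09095 +0.91239]
t = (-0.06819, -0.07375, +1.08381) m
tr R = 2.784826; θ = arccos((tr R − 1)/2) = 0.468131 rad = 26.822°
axis k = ((R−Rᵀ)₃₂, (R−Rᵀ)₁₃, (R−Rᵀ)₂₁) / (2 sinθ) = (+0.289385, -0.854735, +0.430911)
rvec = θ·k = (+0.135470, -0.400128, +0.201723)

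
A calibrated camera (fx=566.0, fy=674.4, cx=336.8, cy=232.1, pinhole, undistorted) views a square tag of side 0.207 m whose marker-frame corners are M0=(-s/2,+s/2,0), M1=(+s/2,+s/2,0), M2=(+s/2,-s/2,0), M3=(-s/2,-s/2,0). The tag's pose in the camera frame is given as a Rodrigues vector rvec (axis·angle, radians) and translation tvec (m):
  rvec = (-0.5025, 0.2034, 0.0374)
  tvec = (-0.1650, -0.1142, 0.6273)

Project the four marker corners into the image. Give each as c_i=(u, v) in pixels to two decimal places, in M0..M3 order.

c0=(76.85, 207.29) c1=(263.15, 201.85) c2=(289.46, 19.77) c3=(127.81, 35.40)

Intrinsics K: fx=566.0, fy=674.4, cx=336.8, cy=232.1
Marker side s = 0.207 m; corners in marker frame (Z=0):
  M0 = (-0.1035, +0.1035, 0)
  M1 = (+0.1035, +0.1035, 0)
  M2 = (+0.1035, -0.1035, 0)
  M3 = (-0.1035, -0.1035, 0)
rvec = (-0.5025, 0.2034, 0.0374), |rvec| = θ = 0.54339 rad = 31.134°
Rodrigues: sinθ=0.51704, 1−cosθ=0.14404; R = I + sinθ·[k]× + (1−cosθ)·[k]×²:
    [+0.97914 -0.08545 +0.18437]
    [-0.01427 +0.87614 +0.48184]
    [-0.20270 -0.47442 +0.85664]
t = (-0.1650, -0.1142, 0.6273) m
M0: Pc = R·M0+t = (-0.27518, -0.02204, +0.59918); u = 566.0·(-0.27518)/0.59918 + 336.8 = 76.8531, v = 674.4·(-0.02204)/0.59918 + 232.1 = 207.2905
M1: Pc = R·M1+t = (-0.07250, -0.02500, +0.55722); u = 566.0·(-0.07250)/0.55722 + 336.8 = 263.1542, v = 674.4·(-0.02500)/0.55722 + 232.1 = 201.8466
M2: Pc = R·M2+t = (-0.05482, -0.20636, +0.65542); u = 566.0·(-0.05482)/0.65542 + 336.8 = 289.4630, v = 674.4·(-0.20636)/0.65542 + 232.1 = 19.7673
M3: Pc = R·M3+t = (-0.25750, -0.20340, +0.69738); u = 566.0·(-0.25750)/0.69738 + 336.8 = 127.8139, v = 674.4·(-0.20340)/0.69738 + 232.1 = 35.3999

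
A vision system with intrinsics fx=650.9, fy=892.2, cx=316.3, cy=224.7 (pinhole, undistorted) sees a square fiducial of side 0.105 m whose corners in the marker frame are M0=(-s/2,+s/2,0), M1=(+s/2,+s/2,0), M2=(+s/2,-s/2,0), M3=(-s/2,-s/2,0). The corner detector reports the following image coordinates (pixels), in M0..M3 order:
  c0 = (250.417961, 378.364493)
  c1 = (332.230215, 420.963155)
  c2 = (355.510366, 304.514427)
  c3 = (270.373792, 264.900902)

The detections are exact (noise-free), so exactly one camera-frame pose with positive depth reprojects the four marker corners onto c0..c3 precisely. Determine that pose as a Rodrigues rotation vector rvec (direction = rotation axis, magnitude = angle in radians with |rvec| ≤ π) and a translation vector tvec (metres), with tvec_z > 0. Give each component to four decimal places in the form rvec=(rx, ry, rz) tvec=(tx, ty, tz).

rvec=(0.1814, 0.2965, 0.2765) tvec=(-0.0174, 0.0989, 0.7481)

Intrinsics K: fx=650.9, fy=892.2, cx=316.3, cy=224.7
Marker side s = 0.105 m; corners in marker frame (Z=0):
  M0 = (-0.0525, +0.0525, 0)
  M1 = (+0.0525, +0.0525, 0)
  M2 = (+0.0525, -0.0525, 0)
  M3 = (-0.0525, -0.0525, 0)
Detected image corners:
  c0 = (250.417961, 378.364493) px
  c1 = (332.230215, 420.963155) px
  c2 = (355.510366, 304.514427) px
  c3 = (270.373792, 264.900902) px
Planar DLT: solve 8×8 A·h = b for H (H[2,2]=1):
  H  [+688.86372 -118.42462 +301.20139]
  H  [+271.77344 +1193.28451 +342.67819]
  H  [-0.35048 +0.28851 +1.00000]
B = K⁻¹H; ‖b₁‖=1.336689, ‖b₂‖=1.336689; λ = 2/(‖b₁‖+‖b₂‖) = 0.748117, sign → tz>0 ⇒ λ=+0.748117
r₁ = λ·B[:,0] = (+0.91916,+0.29392,-0.26220); r₂ = λ·B[:,1] = (-0.24100,+0.94622,+0.21584)
r₃ = r₁×r₂ = (+0.31154,-0.13521,+0.94057); SVD([r₁ r₂ r₃]) → R = UVᵀ:
  R  [+0.91916 -0.24100 +0.31154]
  R  [+0.29392 +0.94622 -0.13521]
  R  [-0.26220 +0.21584 +0.94057]
t = (-0.01735, +0.09893, +0.74812) m
tr R = 2.805950; θ = arccos((tr R − 1)/2) = 0.444153 rad = 25.448°
axis k = ((R−Rᵀ)₃₂, (R−Rᵀ)₁₃, (R−Rᵀ)₂₁) / (2 sinθ) = (+0.408487, +0.667611, +0.622442)
rvec = θ·k = (+0.181431, +0.296521, +0.276460)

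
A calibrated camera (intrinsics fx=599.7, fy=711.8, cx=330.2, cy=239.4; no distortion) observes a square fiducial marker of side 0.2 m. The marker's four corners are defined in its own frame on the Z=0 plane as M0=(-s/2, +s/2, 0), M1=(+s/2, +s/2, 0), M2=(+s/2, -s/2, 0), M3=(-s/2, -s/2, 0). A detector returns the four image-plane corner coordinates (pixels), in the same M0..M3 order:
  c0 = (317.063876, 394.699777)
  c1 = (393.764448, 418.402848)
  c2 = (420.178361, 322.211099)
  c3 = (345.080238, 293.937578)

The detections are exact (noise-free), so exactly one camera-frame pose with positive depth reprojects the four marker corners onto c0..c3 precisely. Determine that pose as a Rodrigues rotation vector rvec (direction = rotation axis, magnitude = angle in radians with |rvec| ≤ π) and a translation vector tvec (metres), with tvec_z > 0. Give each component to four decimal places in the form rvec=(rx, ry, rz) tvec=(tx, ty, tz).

rvec=(0.0257, -0.3354, 0.3218) tvec=(0.0914, 0.2289, 1.3791)

Intrinsics K: fx=599.7, fy=711.8, cx=330.2, cy=239.4
Marker side s = 0.2 m; corners in marker frame (Z=0):
  M0 = (-0.1000, +0.1000, 0)
  M1 = (+0.1000, +0.1000, 0)
  M2 = (+0.1000, -0.1000, 0)
  M3 = (-0.1000, -0.1000, 0)
Detected image corners:
  c0 = (317.063876, 394.699777) px
  c1 = (393.764448, 418.402848) px
  c2 = (420.178361, 322.211099) px
  c3 = (345.080238, 293.937578) px
Planar DLT: solve 8×8 A·h = b for H (H[2,2]=1):
  H  [+467.11148 -143.51716 +369.95062]
  H  [+214.80750 +484.81610 +357.52081]
  H  [+0.23745 -0.02042 +1.00000]
B = K⁻¹H; ‖b₁‖=0.725087, ‖b₂‖=0.725087; λ = 2/(‖b₁‖+‖b₂‖) = 1.379144, sign → tz>0 ⇒ λ=+1.379144
r₁ = λ·B[:,0] = (+0.89392,+0.30606,+0.32747); r₂ = λ·B[:,1] = (-0.31454,+0.94883,-0.02817)
r₃ = r₁×r₂ = (-0.31934,-0.07783,+0.94444); SVD([r₁ r₂ r₃]) → R = UVᵀ:
  R  [+0.89392 -0.31454 -0.31934]
  R  [+0.30606 +0.94883 -0.07783]
  R  [+0.32747 -0.02817 +0.94444]
t = (+0.09142, +0.22886, +1.37914) m
tr R = 2.787184; θ = arccos((tr R − 1)/2) = 0.465511 rad = 26.672°
axis k = ((R−Rᵀ)₃₂, (R−Rᵀ)₁₃, (R−Rᵀ)₂₁) / (2 sinθ) = (+0.055314, -0.720469, +0.691277)
rvec = θ·k = (+0.025749, -0.335387, +0.321797)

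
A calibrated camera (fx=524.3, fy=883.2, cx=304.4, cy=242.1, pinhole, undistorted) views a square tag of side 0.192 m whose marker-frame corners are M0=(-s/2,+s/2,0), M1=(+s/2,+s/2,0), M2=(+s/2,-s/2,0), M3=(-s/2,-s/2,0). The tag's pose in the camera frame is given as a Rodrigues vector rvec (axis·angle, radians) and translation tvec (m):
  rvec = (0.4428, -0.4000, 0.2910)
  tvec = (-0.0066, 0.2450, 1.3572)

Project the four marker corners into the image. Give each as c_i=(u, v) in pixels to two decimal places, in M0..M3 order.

c0=(255.69, 445.14) c1=(320.48, 455.21) c2=(347.51, 358.41) c3=(281.02, 341.52)

Intrinsics K: fx=524.3, fy=883.2, cx=304.4, cy=242.1
Marker side s = 0.192 m; corners in marker frame (Z=0):
  M0 = (-0.0960, +0.0960, 0)
  M1 = (+0.0960, +0.0960, 0)
  M2 = (+0.0960, -0.0960, 0)
  M3 = (-0.0960, -0.0960, 0)
rvec = (0.4428, -0.4000, 0.2910), |rvec| = θ = 0.66389 rad = 38.038°
Rodrigues: sinθ=0.61619, 1−cosθ=0.21240; R = I + sinθ·[k]× + (1−cosθ)·[k]×²:
    [+0.88209 -0.35544 -0.30916]
    [+0.18474 +0.86470 -0.46708]
    [+0.43335 +0.35489 +0.82841]
t = (-0.0066, 0.2450, 1.3572) m
M0: Pc = R·M0+t = (-0.12540, +0.31028, +1.34967); u = 524.3·(-0.12540)/1.34967 + 304.4 = 255.6852, v = 883.2·(+0.31028)/1.34967 + 242.1 = 445.1402
M1: Pc = R·M1+t = (+0.04396, +0.34575, +1.43287); u = 524.3·(+0.04396)/1.43287 + 304.4 = 320.4845, v = 883.2·(+0.34575)/1.43287 + 242.1 = 455.2127
M2: Pc = R·M2+t = (+0.11220, +0.17972, +1.36473); u = 524.3·(+0.11220)/1.36473 + 304.4 = 347.5059, v = 883.2·(+0.17972)/1.36473 + 242.1 = 358.4095
M3: Pc = R·M3+t = (-0.05716, +0.14425, +1.28153); u = 524.3·(-0.05716)/1.28153 + 304.4 = 281.0156, v = 883.2·(+0.14425)/1.28153 + 242.1 = 341.5164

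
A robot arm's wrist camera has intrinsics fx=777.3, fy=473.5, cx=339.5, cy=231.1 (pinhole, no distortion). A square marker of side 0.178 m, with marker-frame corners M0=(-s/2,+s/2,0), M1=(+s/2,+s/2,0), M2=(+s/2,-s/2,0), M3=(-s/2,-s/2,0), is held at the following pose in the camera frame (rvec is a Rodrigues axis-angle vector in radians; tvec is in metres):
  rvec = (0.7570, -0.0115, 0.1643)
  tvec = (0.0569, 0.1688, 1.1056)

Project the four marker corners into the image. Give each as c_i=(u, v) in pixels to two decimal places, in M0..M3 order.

c0=(309.67, 320.71) c1=(426.46, 330.13) c2=(456.59, 284.27) c3=(326.49, 273.20)

Intrinsics K: fx=777.3, fy=473.5, cx=339.5, cy=231.1
Marker side s = 0.178 m; corners in marker frame (Z=0):
  M0 = (-0.0890, +0.0890, 0)
  M1 = (+0.0890, +0.0890, 0)
  M2 = (+0.0890, -0.0890, 0)
  M3 = (-0.0890, -0.0890, 0)
rvec = (0.7570, -0.0115, 0.1643), |rvec| = θ = 0.77471 rad = 44.388°
Rodrigues: sinθ=0.69951, 1−cosθ=0.28538; R = I + sinθ·[k]× + (1−cosθ)·[k]×²:
    [+0.98710 -0.15249 +0.04876]
    [+0.14421 +0.71469 -0.68442]
    [+0.06952 +0.68262 +0.72746]
t = (0.0569, 0.1688, 1.1056) m
M0: Pc = R·M0+t = (-0.04452, +0.21957, +1.16017); u = 777.3·(-0.04452)/1.16017 + 339.5 = 309.6695, v = 473.5·(+0.21957)/1.16017 + 231.1 = 320.7143
M1: Pc = R·M1+t = (+0.13118, +0.24524, +1.17254); u = 777.3·(+0.13118)/1.17254 + 339.5 = 426.4620, v = 473.5·(+0.24524)/1.17254 + 231.1 = 330.1346
M2: Pc = R·M2+t = (+0.15832, +0.11803, +1.05103); u = 777.3·(+0.15832)/1.05103 + 339.5 = 456.5894, v = 473.5·(+0.11803)/1.05103 + 231.1 = 284.2725
M3: Pc = R·M3+t = (-0.01738, +0.09236, +1.03866); u = 777.3·(-0.01738)/1.03866 + 339.5 = 326.4931, v = 473.5·(+0.09236)/1.03866 + 231.1 = 273.2038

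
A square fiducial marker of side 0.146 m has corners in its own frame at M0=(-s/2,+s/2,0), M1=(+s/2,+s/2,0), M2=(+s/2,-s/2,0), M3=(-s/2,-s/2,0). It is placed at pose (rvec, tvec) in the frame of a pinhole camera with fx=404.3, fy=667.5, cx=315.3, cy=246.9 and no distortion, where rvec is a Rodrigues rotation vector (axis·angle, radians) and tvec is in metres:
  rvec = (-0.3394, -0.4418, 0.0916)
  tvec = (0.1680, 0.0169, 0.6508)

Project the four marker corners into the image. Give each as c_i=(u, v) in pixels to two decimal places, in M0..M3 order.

Intrinsics K: fx=404.3, fy=667.5, cx=315.3, cy=246.9
Marker side s = 0.146 m; corners in marker frame (Z=0):
  M0 = (-0.0730, +0.0730, 0)
  M1 = (+0.0730, +0.0730, 0)
  M2 = (+0.0730, -0.0730, 0)
  M3 = (-0.0730, -0.0730, 0)
rvec = (-0.3394, -0.4418, 0.0916), |rvec| = θ = 0.56460 rad = 32.349°
Rodrigues: sinθ=0.53508, 1−cosθ=0.15520; R = I + sinθ·[k]× + (1−cosθ)·[k]×²:
    [+0.90089 -0.01381 -0.43384]
    [+0.15981 +0.93983 +0.30195]
    [+0.40356 -0.34136 +0.84889]
t = (0.1680, 0.0169, 0.6508) m
M0: Pc = R·M0+t = (+0.10123, +0.07384, +0.59642); u = 404.3·(+0.10123)/0.59642 + 315.3 = 383.9197, v = 667.5·(+0.07384)/0.59642 + 246.9 = 329.5415
M1: Pc = R·M1+t = (+0.23276, +0.09717, +0.65534); u = 404.3·(+0.23276)/0.65534 + 315.3 = 458.8948, v = 667.5·(+0.09717)/0.65534 + 246.9 = 345.8771
M2: Pc = R·M2+t = (+0.23477, -0.04004, +0.70518); u = 404.3·(+0.23477)/0.70518 + 315.3 = 449.9021, v = 667.5·(-0.04004)/0.70518 + 246.9 = 208.9981
M3: Pc = R·M3+t = (+0.10324, -0.06337, +0.64626); u = 404.3·(+0.10324)/0.64626 + 315.3 = 379.8890, v = 667.5·(-0.06337)/0.64626 + 246.9 = 181.4429

c0=(383.92, 329.54) c1=(458.89, 345.88) c2=(449.90, 209.00) c3=(379.89, 181.44)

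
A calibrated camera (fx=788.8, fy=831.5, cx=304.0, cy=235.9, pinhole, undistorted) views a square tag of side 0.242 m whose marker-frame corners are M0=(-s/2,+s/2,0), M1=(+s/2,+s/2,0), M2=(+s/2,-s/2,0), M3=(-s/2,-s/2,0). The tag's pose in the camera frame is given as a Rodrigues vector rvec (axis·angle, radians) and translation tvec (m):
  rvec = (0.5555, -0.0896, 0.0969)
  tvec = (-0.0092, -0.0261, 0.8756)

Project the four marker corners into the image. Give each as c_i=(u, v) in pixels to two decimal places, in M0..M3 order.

Intrinsics K: fx=788.8, fy=831.5, cx=304.0, cy=235.9
Marker side s = 0.242 m; corners in marker frame (Z=0):
  M0 = (-0.1210, +0.1210, 0)
  M1 = (+0.1210, +0.1210, 0)
  M2 = (+0.1210, -0.1210, 0)
  M3 = (-0.1210, -0.1210, 0)
rvec = (0.5555, -0.0896, 0.0969), |rvec| = θ = 0.57096 rad = 32.714°
Rodrigues: sinθ=0.54044, 1−cosθ=0.15862; R = I + sinθ·[k]× + (1−cosθ)·[k]×²:
    [+0.99153 -0.11594 -0.05862]
    [+0.06750 +0.84529 -0.53003]
    [+0.11100 +0.52158 +0.84595]
t = (-0.0092, -0.0261, 0.8756) m
M0: Pc = R·M0+t = (-0.14320, +0.06801, +0.92528); u = 788.8·(-0.14320)/0.92528 + 304.0 = 181.9196, v = 831.5·(+0.06801)/0.92528 + 235.9 = 297.0187
M1: Pc = R·M1+t = (+0.09675, +0.08435, +0.95214); u = 788.8·(+0.09675)/0.95214 + 304.0 = 384.1490, v = 831.5·(+0.08435)/0.95214 + 235.9 = 309.5602
M2: Pc = R·M2+t = (+0.12480, -0.12021, +0.82592); u = 788.8·(+0.12480)/0.82592 + 304.0 = 423.1939, v = 831.5·(-0.12021)/0.82592 + 235.9 = 114.8758
M3: Pc = R·M3+t = (-0.11515, -0.13655, +0.79906); u = 788.8·(-0.11515)/0.79906 + 304.0 = 190.3321, v = 831.5·(-0.13655)/0.79906 + 235.9 = 93.8084

c0=(181.92, 297.02) c1=(384.15, 309.56) c2=(423.19, 114.88) c3=(190.33, 93.81)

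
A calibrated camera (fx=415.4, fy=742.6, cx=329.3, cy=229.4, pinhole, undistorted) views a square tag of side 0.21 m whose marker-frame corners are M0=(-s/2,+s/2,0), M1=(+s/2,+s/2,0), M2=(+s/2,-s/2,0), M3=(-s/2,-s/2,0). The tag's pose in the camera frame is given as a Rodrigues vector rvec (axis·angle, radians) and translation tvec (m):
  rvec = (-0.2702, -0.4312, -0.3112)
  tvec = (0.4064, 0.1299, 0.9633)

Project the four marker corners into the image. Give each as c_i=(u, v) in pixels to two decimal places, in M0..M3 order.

c0=(492.64, 437.38) c1=(553.16, 380.42) c2=(514.91, 235.69) c3=(453.13, 275.71)

Intrinsics K: fx=415.4, fy=742.6, cx=329.3, cy=229.4
Marker side s = 0.21 m; corners in marker frame (Z=0):
  M0 = (-0.1050, +0.1050, 0)
  M1 = (+0.1050, +0.1050, 0)
  M2 = (+0.1050, -0.1050, 0)
  M3 = (-0.1050, -0.1050, 0)
rvec = (-0.2702, -0.4312, -0.3112), |rvec| = θ = 0.59648 rad = 34.176°
Rodrigues: sinθ=0.56173, 1−cosθ=0.17268; R = I + sinθ·[k]× + (1−cosθ)·[k]×²:
    [+0.86275 +0.34962 -0.36527]
    [-0.23652 +0.91756 +0.31959]
    [+0.44689 -0.18933 +0.87432]
t = (0.4064, 0.1299, 0.9633) m
M0: Pc = R·M0+t = (+0.35252, +0.25108, +0.89650); u = 415.4·(+0.35252)/0.89650 + 329.3 = 492.6439, v = 742.6·(+0.25108)/0.89650 + 229.4 = 437.3777
M1: Pc = R·M1+t = (+0.53370, +0.20141, +0.99034); u = 415.4·(+0.53370)/0.99034 + 329.3 = 553.1603, v = 742.6·(+0.20141)/0.99034 + 229.4 = 380.4246
M2: Pc = R·M2+t = (+0.46028, +0.00872, +1.03010); u = 415.4·(+0.46028)/1.03010 + 329.3 = 514.9123, v = 742.6·(+0.00872)/1.03010 + 229.4 = 235.6870
M3: Pc = R·M3+t = (+0.27910, +0.05839, +0.93626); u = 415.4·(+0.27910)/0.93626 + 329.3 = 453.1320, v = 742.6·(+0.05839)/0.93626 + 229.4 = 275.7134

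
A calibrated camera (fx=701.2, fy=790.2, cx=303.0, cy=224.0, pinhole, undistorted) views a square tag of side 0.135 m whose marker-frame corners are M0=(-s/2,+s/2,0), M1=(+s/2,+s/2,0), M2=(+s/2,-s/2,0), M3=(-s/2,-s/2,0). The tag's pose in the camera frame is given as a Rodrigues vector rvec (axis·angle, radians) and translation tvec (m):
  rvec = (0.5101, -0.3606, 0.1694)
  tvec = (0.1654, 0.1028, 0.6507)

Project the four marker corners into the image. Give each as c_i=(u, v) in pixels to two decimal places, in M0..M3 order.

Intrinsics K: fx=701.2, fy=790.2, cx=303.0, cy=224.0
Marker side s = 0.135 m; corners in marker frame (Z=0):
  M0 = (-0.0675, +0.0675, 0)
  M1 = (+0.0675, +0.0675, 0)
  M2 = (+0.0675, -0.0675, 0)
  M3 = (-0.0675, -0.0675, 0)
rvec = (0.5101, -0.3606, 0.1694), |rvec| = θ = 0.64725 rad = 37.085°
Rodrigues: sinθ=0.60299, 1−cosθ=0.20225; R = I + sinθ·[k]× + (1−cosθ)·[k]×²:
    [+0.92337 -0.24662 -0.29423]
    [+0.06901 +0.86052 -0.50471]
    [+0.37766 +0.44573 +0.81160]
t = (0.1654, 0.1028, 0.6507) m
M0: Pc = R·M0+t = (+0.08643, +0.15623, +0.65529); u = 701.2·(+0.08643)/0.65529 + 303.0 = 395.4800, v = 790.2·(+0.15623)/0.65529 + 224.0 = 412.3894
M1: Pc = R·M1+t = (+0.21108, +0.16554, +0.70628); u = 701.2·(+0.21108)/0.70628 + 303.0 = 512.5624, v = 790.2·(+0.16554)/0.70628 + 224.0 = 409.2138
M2: Pc = R·M2+t = (+0.24437, +0.04937, +0.64611); u = 701.2·(+0.24437)/0.64611 + 303.0 = 568.2126, v = 790.2·(+0.04937)/0.64611 + 224.0 = 284.3842
M3: Pc = R·M3+t = (+0.11972, +0.04006, +0.59512); u = 701.2·(+0.11972)/0.59512 + 303.0 = 444.0594, v = 790.2·(+0.04006)/0.59512 + 224.0 = 277.1866

c0=(395.48, 412.39) c1=(512.56, 409.21) c2=(568.21, 284.38) c3=(444.06, 277.19)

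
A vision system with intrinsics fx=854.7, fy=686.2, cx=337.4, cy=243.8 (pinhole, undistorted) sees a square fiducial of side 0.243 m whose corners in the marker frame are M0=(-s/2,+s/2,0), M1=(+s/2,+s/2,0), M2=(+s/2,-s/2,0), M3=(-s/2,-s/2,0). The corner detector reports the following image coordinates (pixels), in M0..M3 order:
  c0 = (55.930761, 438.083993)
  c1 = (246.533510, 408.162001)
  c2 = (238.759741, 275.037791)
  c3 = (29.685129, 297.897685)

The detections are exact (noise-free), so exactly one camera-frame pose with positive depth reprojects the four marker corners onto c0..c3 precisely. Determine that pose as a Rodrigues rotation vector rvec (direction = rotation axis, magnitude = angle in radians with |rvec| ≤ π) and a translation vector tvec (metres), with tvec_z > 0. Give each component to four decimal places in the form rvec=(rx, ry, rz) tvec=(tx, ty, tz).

Intrinsics K: fx=854.7, fy=686.2, cx=337.4, cy=243.8
Marker side s = 0.243 m; corners in marker frame (Z=0):
  M0 = (-0.1215, +0.1215, 0)
  M1 = (+0.1215, +0.1215, 0)
  M2 = (+0.1215, -0.1215, 0)
  M3 = (-0.1215, -0.1215, 0)
Detected image corners:
  c0 = (55.930761, 438.083993) px
  c1 = (246.533510, 408.162001) px
  c2 = (238.759741, 275.037791) px
  c3 = (29.685129, 297.897685) px
Planar DLT: solve 8×8 A·h = b for H (H[2,2]=1):
  H  [+860.91326 +119.57049 +146.51307]
  H  [-9.35886 +688.32854 +357.30303]
  H  [+0.28150 +0.35643 +1.00000]
B = K⁻¹H; ‖b₁‖=0.946169, ‖b₂‖=0.946169; λ = 2/(‖b₁‖+‖b₂‖) = 1.056894, sign → tz>0 ⇒ λ=+1.056894
r₁ = λ·B[:,0] = (+0.94713,-0.12012,+0.29752); r₂ = λ·B[:,1] = (-0.00085,+0.92633,+0.37670)
r₃ = r₁×r₂ = (-0.32085,-0.35704,+0.87726); SVD([r₁ r₂ r₃]) → R = UVᵀ:
  R  [+0.94713 -0.00085 -0.32085]
  R  [-0.12012 +0.92633 -0.35704]
  R  [+0.29752 +0.37670 +0.87726]
t = (-0.23604, +0.17482, +1.05689) m
tr R = 2.750719; θ = arccos((tr R − 1)/2) = 0.504617 rad = 28.912°
axis k = ((R−Rᵀ)₃₂, (R−Rᵀ)₁₃, (R−Rᵀ)₂₁) / (2 sinθ) = (+0.758828, -0.639504, -0.123346)
rvec = θ·k = (+0.382918, -0.322705, -0.062243)

rvec=(0.3829, -0.3227, -0.0622) tvec=(-0.2360, 0.1748, 1.0569)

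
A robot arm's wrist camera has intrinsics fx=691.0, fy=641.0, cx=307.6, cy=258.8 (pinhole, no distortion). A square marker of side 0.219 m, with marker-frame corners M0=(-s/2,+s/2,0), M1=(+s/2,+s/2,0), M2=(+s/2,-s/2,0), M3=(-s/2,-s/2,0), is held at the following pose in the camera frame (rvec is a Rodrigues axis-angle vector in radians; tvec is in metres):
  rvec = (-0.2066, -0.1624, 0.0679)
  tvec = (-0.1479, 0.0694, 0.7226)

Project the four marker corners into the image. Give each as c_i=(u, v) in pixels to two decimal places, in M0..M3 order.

c0=(43.25, 415.71) c1=(263.62, 424.76) c2=(276.27, 234.96) c3=(70.36, 217.73)

Intrinsics K: fx=691.0, fy=641.0, cx=307.6, cy=258.8
Marker side s = 0.219 m; corners in marker frame (Z=0):
  M0 = (-0.1095, +0.1095, 0)
  M1 = (+0.1095, +0.1095, 0)
  M2 = (+0.1095, -0.1095, 0)
  M3 = (-0.1095, -0.1095, 0)
rvec = (-0.2066, -0.1624, 0.0679), |rvec| = θ = 0.27142 rad = 15.551°
Rodrigues: sinθ=0.26810, 1−cosθ=0.03661; R = I + sinθ·[k]× + (1−cosθ)·[k]×²:
    [+0.98460 -0.05040 -0.16738]
    [+0.08374 +0.97650 +0.19859]
    [+0.15344 -0.20955 +0.96568]
t = (-0.1479, 0.0694, 0.7226) m
M0: Pc = R·M0+t = (-0.26123, +0.16716, +0.68285); u = 691.0·(-0.26123)/0.68285 + 307.6 = 43.2505, v = 641.0·(+0.16716)/0.68285 + 258.8 = 415.7116
M1: Pc = R·M1+t = (-0.04560, +0.18550, +0.71646); u = 691.0·(-0.04560)/0.71646 + 307.6 = 263.6160, v = 641.0·(+0.18550)/0.71646 + 258.8 = 424.7602
M2: Pc = R·M2+t = (-0.03457, -0.02836, +0.76235); u = 691.0·(-0.03457)/0.76235 + 307.6 = 276.2676, v = 641.0·(-0.02836)/0.76235 + 258.8 = 234.9570
M3: Pc = R·M3+t = (-0.25020, -0.04670, +0.72874); u = 691.0·(-0.25020)/0.72874 + 307.6 = 70.3628, v = 641.0·(-0.04670)/0.72874 + 258.8 = 217.7261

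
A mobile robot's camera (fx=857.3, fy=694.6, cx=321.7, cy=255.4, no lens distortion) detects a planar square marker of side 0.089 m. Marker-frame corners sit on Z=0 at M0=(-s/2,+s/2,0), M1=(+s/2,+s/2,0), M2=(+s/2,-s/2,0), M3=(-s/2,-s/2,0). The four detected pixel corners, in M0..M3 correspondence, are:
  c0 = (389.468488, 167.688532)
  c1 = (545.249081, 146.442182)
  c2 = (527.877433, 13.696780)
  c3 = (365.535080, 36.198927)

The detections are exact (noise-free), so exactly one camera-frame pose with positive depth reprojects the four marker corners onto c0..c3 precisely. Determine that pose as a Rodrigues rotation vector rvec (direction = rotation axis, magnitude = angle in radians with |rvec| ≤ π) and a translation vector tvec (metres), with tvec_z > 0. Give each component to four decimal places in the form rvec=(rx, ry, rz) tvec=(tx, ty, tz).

rvec=(0.2242, -0.0046, -0.1661) tvec=(0.0749, -0.1113, 0.4744)

Intrinsics K: fx=857.3, fy=694.6, cx=321.7, cy=255.4
Marker side s = 0.089 m; corners in marker frame (Z=0):
  M0 = (-0.0445, +0.0445, 0)
  M1 = (+0.0445, +0.0445, 0)
  M2 = (+0.0445, -0.0445, 0)
  M3 = (-0.0445, -0.0445, 0)
Detected image corners:
  c0 = (389.468488, 167.688532) px
  c1 = (545.249081, 146.442182) px
  c2 = (527.877433, 13.696780) px
  c3 = (365.535080, 36.198927) px
Planar DLT: solve 8×8 A·h = b for H (H[2,2]=1):
  H  [+1772.99318 +445.68738 +457.14314]
  H  [-248.30914 +1526.98785 +92.39472]
  H  [-0.02942 +0.46734 +1.00000]
B = K⁻¹H; ‖b₁‖=2.108062, ‖b₂‖=2.108062; λ = 2/(‖b₁‖+‖b₂‖) = 0.474369, sign → tz>0 ⇒ λ=+0.474369
r₁ = λ·B[:,0] = (+0.98629,-0.16445,-0.01396); r₂ = λ·B[:,1] = (+0.16342,+0.96133,+0.22169)
r₃ = r₁×r₂ = (-0.02304,-0.22093,+0.97502); SVD([r₁ r₂ r₃]) → R = UVᵀ:
  R  [+0.98629 +0.16342 -0.02304]
  R  [-0.16445 +0.96133 -0.22093]
  R  [-0.01396 +0.22169 +0.97502]
t = (+0.07494, -0.11132, +0.47437) m
tr R = 2.922630; θ = arccos((tr R − 1)/2) = 0.279060 rad = 15.989°
axis k = ((R−Rᵀ)₃₂, (R−Rᵀ)₁₃, (R−Rᵀ)₂₁) / (2 sinθ) = (+0.803446, -0.016483, -0.595150)
rvec = θ·k = (+0.224210, -0.004600, -0.166083)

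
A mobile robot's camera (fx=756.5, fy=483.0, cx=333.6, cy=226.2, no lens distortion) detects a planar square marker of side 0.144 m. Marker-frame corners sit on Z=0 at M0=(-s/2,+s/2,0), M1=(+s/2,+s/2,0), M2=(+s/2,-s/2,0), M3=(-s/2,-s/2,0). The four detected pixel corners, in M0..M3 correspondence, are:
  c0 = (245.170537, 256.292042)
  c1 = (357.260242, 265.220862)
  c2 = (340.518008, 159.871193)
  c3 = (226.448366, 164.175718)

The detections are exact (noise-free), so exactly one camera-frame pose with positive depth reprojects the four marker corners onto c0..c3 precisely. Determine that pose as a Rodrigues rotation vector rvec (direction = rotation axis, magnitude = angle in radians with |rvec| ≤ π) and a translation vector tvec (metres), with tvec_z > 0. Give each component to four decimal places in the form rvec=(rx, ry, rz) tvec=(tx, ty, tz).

Intrinsics K: fx=756.5, fy=483.0, cx=333.6, cy=226.2
Marker side s = 0.144 m; corners in marker frame (Z=0):
  M0 = (-0.0720, +0.0720, 0)
  M1 = (+0.0720, +0.0720, 0)
  M2 = (+0.0720, -0.0720, 0)
  M3 = (-0.0720, -0.0720, 0)
Detected image corners:
  c0 = (245.170537, 256.292042) px
  c1 = (357.260242, 265.220862) px
  c2 = (340.518008, 159.871193) px
  c3 = (226.448366, 164.175718) px
Planar DLT: solve 8×8 A·h = b for H (H[2,2]=1):
  H  [+511.19265 +202.10993 +288.70605]
  H  [-181.14090 +739.31113 +212.26643]
  H  [-0.93706 +0.26853 +1.00000]
B = K⁻¹H; ‖b₁‖=1.438051, ‖b₂‖=1.438051; λ = 2/(‖b₁‖+‖b₂‖) = 0.695385, sign → tz>0 ⇒ λ=+0.695385
r₁ = λ·B[:,0] = (+0.75725,+0.04438,-0.65162); r₂ = λ·B[:,1] = (+0.10344,+0.97695,+0.18673)
r₃ = r₁×r₂ = (+0.64489,-0.20881,+0.73520); SVD([r₁ r₂ r₃]) → R = UVᵀ:
  R  [+0.75725 +0.10344 +0.64489]
  R  [+0.04438 +0.97695 -0.20881]
  R  [-0.65162 +0.18673 +0.73520]
t = (-0.04127, -0.02006, +0.69539) m
tr R = 2.469397; θ = arccos((tr R − 1)/2) = 0.745574 rad = 42.718°
axis k = ((R−Rᵀ)₃₂, (R−Rᵀ)₁₃, (R−Rᵀ)₂₁) / (2 sinθ) = (+0.291527, +0.955572, -0.043529)
rvec = θ·k = (+0.217355, +0.712450, -0.032454)

rvec=(0.2174, 0.7124, -0.0325) tvec=(-0.0413, -0.0201, 0.6954)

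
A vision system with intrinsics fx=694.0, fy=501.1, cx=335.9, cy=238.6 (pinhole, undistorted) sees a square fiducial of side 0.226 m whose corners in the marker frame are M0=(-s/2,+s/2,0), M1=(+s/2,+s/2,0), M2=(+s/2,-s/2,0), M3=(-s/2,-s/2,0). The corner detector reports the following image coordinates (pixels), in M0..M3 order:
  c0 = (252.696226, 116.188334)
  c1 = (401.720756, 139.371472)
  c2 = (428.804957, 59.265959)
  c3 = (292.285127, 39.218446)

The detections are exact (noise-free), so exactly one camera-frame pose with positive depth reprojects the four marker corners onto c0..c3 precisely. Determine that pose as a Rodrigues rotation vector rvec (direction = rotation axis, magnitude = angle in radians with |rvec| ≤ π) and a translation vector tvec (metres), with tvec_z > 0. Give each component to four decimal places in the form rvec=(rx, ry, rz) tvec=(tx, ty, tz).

Intrinsics K: fx=694.0, fy=501.1, cx=335.9, cy=238.6
Marker side s = 0.226 m; corners in marker frame (Z=0):
  M0 = (-0.1130, +0.1130, 0)
  M1 = (+0.1130, +0.1130, 0)
  M2 = (+0.1130, -0.1130, 0)
  M3 = (-0.1130, -0.1130, 0)
Detected image corners:
  c0 = (252.696226, 116.188334) px
  c1 = (401.720756, 139.371472) px
  c2 = (428.804957, 59.265959) px
  c3 = (292.285127, 39.218446) px
Planar DLT: solve 8×8 A·h = b for H (H[2,2]=1):
  H  [+607.85824 -286.26100 +344.10508]
  H  [+89.50563 +311.79914 +86.64290]
  H  [-0.06577 -0.40290 +1.00000]
B = K⁻¹H; ‖b₁‖=0.933990, ‖b₂‖=0.933990; λ = 2/(‖b₁‖+‖b₂‖) = 1.070675, sign → tz>0 ⇒ λ=+1.070675
r₁ = λ·B[:,0] = (+0.97186,+0.22477,-0.07042); r₂ = λ·B[:,1] = (-0.23284,+0.87161,-0.43138)
r₃ = r₁×r₂ = (-0.03558,+0.43564,+0.89942); SVD([r₁ r₂ r₃]) → R = UVᵀ:
  R  [+0.97186 -0.23284 -0.03558]
  R  [+0.22477 +0.87161 +0.43564]
  R  [-0.07042 -0.43138 +0.89942]
t = (+0.01266, -0.32468, +1.07068) m
tr R = 2.742889; θ = arccos((tr R − 1)/2) = 0.512657 rad = 29.373°
axis k = ((R−Rᵀ)₃₂, (R−Rᵀ)₁₃, (R−Rᵀ)₂₁) / (2 sinθ) = (-0.883816, +0.035513, +0.466485)
rvec = θ·k = (-0.453094, +0.018206, +0.239147)

rvec=(-0.4531, 0.0182, 0.2391) tvec=(0.0127, -0.3247, 1.0707)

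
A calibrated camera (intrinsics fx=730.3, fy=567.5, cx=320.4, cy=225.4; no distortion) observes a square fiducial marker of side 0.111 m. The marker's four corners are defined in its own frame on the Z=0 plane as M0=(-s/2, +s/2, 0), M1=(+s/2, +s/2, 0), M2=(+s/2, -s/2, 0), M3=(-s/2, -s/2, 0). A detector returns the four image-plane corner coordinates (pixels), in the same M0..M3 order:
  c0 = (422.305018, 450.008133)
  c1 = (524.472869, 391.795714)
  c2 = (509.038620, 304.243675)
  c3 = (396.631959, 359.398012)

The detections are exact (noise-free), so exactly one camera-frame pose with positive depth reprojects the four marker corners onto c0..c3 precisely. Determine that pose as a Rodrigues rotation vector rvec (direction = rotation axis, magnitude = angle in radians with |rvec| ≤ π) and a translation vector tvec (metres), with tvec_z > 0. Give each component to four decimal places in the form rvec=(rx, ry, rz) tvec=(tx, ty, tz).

Intrinsics K: fx=730.3, fy=567.5, cx=320.4, cy=225.4
Marker side s = 0.111 m; corners in marker frame (Z=0):
  M0 = (-0.0555, +0.0555, 0)
  M1 = (+0.0555, +0.0555, 0)
  M2 = (+0.0555, -0.0555, 0)
  M3 = (-0.0555, -0.0555, 0)
Detected image corners:
  c0 = (422.305018, 450.008133) px
  c1 = (524.472869, 391.795714) px
  c2 = (509.038620, 304.243675) px
  c3 = (396.631959, 359.398012) px
Planar DLT: solve 8×8 A·h = b for H (H[2,2]=1):
  H  [+1318.21948 +513.65960 +465.79161]
  H  [-223.92946 +1070.49462 +376.92459]
  H  [+0.76330 +0.71353 +1.00000]
B = K⁻¹H; ‖b₁‖=1.797461, ‖b₂‖=1.797461; λ = 2/(‖b₁‖+‖b₂‖) = 0.556340, sign → tz>0 ⇒ λ=+0.556340
r₁ = λ·B[:,0] = (+0.81791,-0.38819,+0.42466); r₂ = λ·B[:,1] = (+0.21715,+0.89178,+0.39697)
r₃ = r₁×r₂ = (-0.53280,-0.23247,+0.81369); SVD([r₁ r₂ r₃]) → R = UVᵀ:
  R  [+0.81791 +0.21715 -0.53280]
  R  [-0.38819 +0.89178 -0.23247]
  R  [+0.42466 +0.39697 +0.81369]
t = (+0.11076, +0.14854, +0.55634) m
tr R = 2.523372; θ = arccos((tr R − 1)/2) = 0.704885 rad = 40.387°
axis k = ((R−Rᵀ)₃₂, (R−Rᵀ)₁₃, (R−Rᵀ)₂₁) / (2 sinθ) = (+0.485717, -0.738836, -0.467119)
rvec = θ·k = (+0.342375, -0.520794, -0.329265)

rvec=(0.3424, -0.5208, -0.3293) tvec=(0.1108, 0.1485, 0.5563)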